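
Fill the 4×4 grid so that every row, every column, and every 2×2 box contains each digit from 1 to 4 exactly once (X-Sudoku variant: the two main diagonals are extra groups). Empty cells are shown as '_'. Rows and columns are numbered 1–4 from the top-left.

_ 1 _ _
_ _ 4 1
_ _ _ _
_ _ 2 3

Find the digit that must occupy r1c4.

r1c3 = 3: row 1 has {1}; col 3 has {2,4}; box has {1,4} → only 3 remains.
r1c4 = 2: row 1 has {1,3}; col 4 has {1,3}; box has {1,3,4}; anti-diagonal has {4} → only 2 remains.

2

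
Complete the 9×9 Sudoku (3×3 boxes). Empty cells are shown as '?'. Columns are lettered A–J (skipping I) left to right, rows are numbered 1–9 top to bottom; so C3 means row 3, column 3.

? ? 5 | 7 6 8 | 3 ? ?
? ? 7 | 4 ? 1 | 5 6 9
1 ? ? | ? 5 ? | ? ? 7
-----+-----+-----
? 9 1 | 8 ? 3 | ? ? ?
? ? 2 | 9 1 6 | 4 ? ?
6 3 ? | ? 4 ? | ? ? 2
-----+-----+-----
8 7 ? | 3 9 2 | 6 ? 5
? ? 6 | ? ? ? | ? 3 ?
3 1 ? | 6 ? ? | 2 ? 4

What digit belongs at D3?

2

J1 = 1: row 1 has {3,5,6,7,8}; col 9 has {2,4,5,7,9}; box has {3,5,6,7,9} → only 1 remains.
A2 = 2: row 2 has {1,4,5,6,7,9}; col 1 has {1,3,6,8}; box has {1,5,7} → only 2 remains.
B2 = 8: row 2 has {1,2,4,5,6,7,9}; col 2 has {1,3,7,9}; box has {1,2,5,7} → only 8 remains.
E2 = 3: row 2 has {1,2,4,5,6,7,8,9}; col 5 has {1,4,5,6,9}; box has {1,4,5,6,7,8} → only 3 remains.
D3 = 2: row 3 has {1,5,7}; col 4 has {3,4,6,7,8,9}; box has {1,3,4,5,6,7,8} → only 2 remains.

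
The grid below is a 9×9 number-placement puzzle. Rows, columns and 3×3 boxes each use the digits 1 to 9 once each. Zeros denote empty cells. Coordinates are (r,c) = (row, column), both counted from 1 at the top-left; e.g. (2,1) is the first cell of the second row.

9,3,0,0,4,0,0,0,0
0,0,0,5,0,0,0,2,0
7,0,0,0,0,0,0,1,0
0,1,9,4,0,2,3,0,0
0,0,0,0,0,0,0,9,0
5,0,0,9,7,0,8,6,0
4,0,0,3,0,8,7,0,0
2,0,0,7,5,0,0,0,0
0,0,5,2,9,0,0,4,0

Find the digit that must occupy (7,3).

(7,8) = 5: row 7 has {3,4,7,8}; col 8 has {1,2,4,6,9}; box has {4,7} → only 5 remains.
(4,8) = 7: row 4 has {1,2,3,4,9}; col 8 has {1,2,4,5,6,9}; box has {3,6,8,9} → only 7 remains.
(4,9) = 5: row 4 has {1,2,3,4,7,9}; col 9 has {}; box has {3,6,7,8,9} → only 5 remains.
(1,8) = 8: row 1 has {3,4,9}; col 8 has {1,2,4,5,6,7,9}; box has {1,2} → only 8 remains.
(8,8) = 3: row 8 has {2,5,7}; col 8 has {1,2,4,5,6,7,8,9}; box has {4,5,7} → only 3 remains.
(1,3) = 2: in row 1, 2 can only go here (every other open cell in that row sees a 2).
(1,7) = 5: in row 1, 5 can only go here (every other open cell in that row sees a 5).
(3,5) = 2: in row 3, 2 can only go here (every other open cell in that row sees a 2).
(3,2) = 5: in row 3, 5 can only go here (every other open cell in that row sees a 5).
(5,6) = 5: in row 5, 5 can only go here (every other open cell in that row sees a 5).
(7,9) = 2: in row 7, 2 can only go here (every other open cell in that row sees a 2).
(6,2) = 2: in row 6, 2 can only go here (every other open cell in that row sees a 2).
(5,7) = 2: in row 5, 2 can only go here (every other open cell in that row sees a 2).
(7,2) = 9: in row 7, 9 can only go here (every other open cell in that row sees a 9).
(8,6) = 4: in row 8, 4 can only go here (every other open cell in that row sees a 4).
(9,1) = 3: in row 9, 3 can only go here (every other open cell in that row sees a 3).
(9,2) = 7: in row 9, 7 can only go here (every other open cell in that row sees a 7).
(5,3) = 7: in row 5, 7 can only go here (every other open cell in that row sees a 7).
(5,5) = 3: in row 5, 3 can only go here (every other open cell in that row sees a 3).
(6,6) = 1: row 6 has {2,5,6,7,8,9}; col 6 has {2,4,5,8}; box has {2,3,4,5,7,9} → only 1 remains.
(6,9) = 4: row 6 has {1,2,5,6,7,8,9}; col 9 has {2,5}; box has {2,3,5,6,7,8,9} → only 4 remains.
(9,6) = 6: row 9 has {2,3,4,5,7,9}; col 6 has {1,2,4,5,8}; box has {2,3,4,5,7,8,9} → only 6 remains.
(9,7) = 1: row 9 has {2,3,4,5,6,7,9}; col 7 has {2,3,5,7,8}; box has {2,3,4,5,7} → only 1 remains.
(9,9) = 8: row 9 has {1,2,3,4,5,6,7,9}; col 9 has {2,4,5}; box has {1,2,3,4,5,7} → only 8 remains.
(1,6) = 7: row 1 has {2,3,4,5,8,9}; col 6 has {1,2,4,5,6,8}; box has {2,4,5} → only 7 remains.
(1,9) = 6: row 1 has {2,3,4,5,7,8,9}; col 9 has {2,4,5,8}; box has {1,2,5,8} → only 6 remains.
(5,9) = 1: row 5 has {2,3,5,7,9}; col 9 has {2,4,5,6,8}; box has {2,3,4,5,6,7,8,9} → only 1 remains.
(6,3) = 3: row 6 has {1,2,4,5,6,7,8,9}; col 3 has {2,5,7,9}; box has {1,2,5,7,9} → only 3 remains.
(7,5) = 1: row 7 has {2,3,4,5,7,8,9}; col 5 has {2,3,4,5,7,9}; box has {2,3,4,5,6,7,8,9} → only 1 remains.
(8,9) = 9: row 8 has {2,3,4,5,7}; col 9 has {1,2,4,5,6,8}; box has {1,2,3,4,5,7,8} → only 9 remains.
(1,4) = 1: row 1 has {2,3,4,5,6,7,8,9}; col 4 has {2,3,4,5,7,9}; box has {2,4,5,7} → only 1 remains.
(3,9) = 3: row 3 has {1,2,5,7}; col 9 has {1,2,4,5,6,8,9}; box has {1,2,5,6,8} → only 3 remains.
(7,3) = 6: row 7 has {1,2,3,4,5,7,8,9}; col 3 has {2,3,5,7,9}; box has {2,3,4,5,7,9} → only 6 remains.

6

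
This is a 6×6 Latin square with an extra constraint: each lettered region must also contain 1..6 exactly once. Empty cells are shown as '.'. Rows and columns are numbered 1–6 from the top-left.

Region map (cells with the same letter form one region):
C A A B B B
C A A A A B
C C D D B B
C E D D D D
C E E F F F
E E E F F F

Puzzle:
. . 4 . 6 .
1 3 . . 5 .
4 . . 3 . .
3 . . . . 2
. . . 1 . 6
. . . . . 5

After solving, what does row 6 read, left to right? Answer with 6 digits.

row 2, column 6 = 4: row 2 has {1,3,5}; col 6 has {2,5,6}; region has {6} → only 4 remains.
row 3, column 6 = 1: row 3 has {3,4}; col 6 has {2,4,5,6}; region has {4,6} → only 1 remains.
row 1, column 6 = 3: row 1 has {4,6}; col 6 has {1,2,4,5,6}; region has {1,4,6} → only 3 remains.
row 3, column 5 = 2: row 3 has {1,3,4}; col 5 has {5,6}; region has {1,3,4,6} → only 2 remains.
row 1, column 4 = 5: row 1 has {3,4,6}; col 4 has {1,3}; region has {1,2,3,4,6} → only 5 remains.
row 1, column 1 = 2: row 1 has {3,4,5,6}; col 1 has {1,3,4}; region has {1,3,4} → only 2 remains.
row 1, column 2 = 1: row 1 has {2,3,4,5,6}; col 2 has {3}; region has {3,4,5} → only 1 remains.
row 5, column 1 = 5: row 5 has {1,6}; col 1 has {1,2,3,4}; region has {1,2,3,4} → only 5 remains.
row 6, column 1 = 6: row 6 has {5}; col 1 has {1,2,3,4,5}; region has {} → only 6 remains.
row 3, column 2 = 6: row 3 has {1,2,3,4}; col 2 has {1,3}; region has {1,2,3,4,5} → only 6 remains.
row 3, column 3 = 5: row 3 has {1,2,3,4,6}; col 3 has {4}; region has {2,3} → only 5 remains.
row 4, column 2 = 5: in row 4, 5 can only go here (every other open cell in that row sees a 5).
row 6, column 3 = 1: in row 6, 1 can only go here (every other open cell in that row sees a 1).
row 4, column 3 = 6: row 4 has {2,3,5}; col 3 has {1,4,5}; region has {2,3,5} → only 6 remains.
row 4, column 4 = 4: row 4 has {2,3,5,6}; col 4 has {1,3,5}; region has {2,3,5,6} → only 4 remains.
row 4, column 5 = 1: row 4 has {2,3,4,5,6}; col 5 has {2,5,6}; region has {2,3,4,5,6} → only 1 remains.
row 6, column 4 = 2: row 6 has {1,5,6}; col 4 has {1,3,4,5}; region has {1,5,6} → only 2 remains.
row 2, column 3 = 2: row 2 has {1,3,4,5}; col 3 has {1,4,5,6}; region has {1,3,4,5} → only 2 remains.
row 2, column 4 = 6: row 2 has {1,2,3,4,5}; col 4 has {1,2,3,4,5}; region has {1,2,3,4,5} → only 6 remains.
row 5, column 3 = 3: row 5 has {1,5,6}; col 3 has {1,2,4,5,6}; region has {1,5,6} → only 3 remains.
row 5, column 5 = 4: row 5 has {1,3,5,6}; col 5 has {1,2,5,6}; region has {1,2,5,6} → only 4 remains.
row 6, column 2 = 4: row 6 has {1,2,5,6}; col 2 has {1,3,5,6}; region has {1,3,5,6} → only 4 remains.
row 6, column 5 = 3: row 6 has {1,2,4,5,6}; col 5 has {1,2,4,5,6}; region has {1,2,4,5,6} → only 3 remains.

641235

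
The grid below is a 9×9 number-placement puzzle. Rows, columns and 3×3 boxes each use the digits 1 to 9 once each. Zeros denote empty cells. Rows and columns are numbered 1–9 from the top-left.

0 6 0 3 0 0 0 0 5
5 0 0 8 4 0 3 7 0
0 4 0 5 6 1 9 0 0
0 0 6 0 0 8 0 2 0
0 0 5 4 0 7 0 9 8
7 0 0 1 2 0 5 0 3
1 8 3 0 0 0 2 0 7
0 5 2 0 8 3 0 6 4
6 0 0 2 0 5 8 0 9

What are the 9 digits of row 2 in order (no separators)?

521849376

row 3, column 8 = 8: row 3 has {1,4,5,6,9}; col 8 has {2,6,7,9}; box has {3,5,7,9} → only 8 remains.
row 3, column 9 = 2: row 3 has {1,4,5,6,8,9}; col 9 has {3,4,5,7,8,9}; box has {3,5,7,8,9} → only 2 remains.
row 4, column 4 = 9: row 4 has {2,6,8}; col 4 has {1,2,3,4,5,8}; box has {1,2,4,7,8} → only 9 remains.
row 4, column 9 = 1: row 4 has {2,6,8,9}; col 9 has {2,3,4,5,7,8,9}; box has {2,3,5,8,9} → only 1 remains.
row 5, column 5 = 3: row 5 has {4,5,7,8,9}; col 5 has {2,4,6,8}; box has {1,2,4,7,8,9} → only 3 remains.
row 5, column 7 = 6: row 5 has {3,4,5,7,8,9}; col 7 has {2,3,5,8,9}; box has {1,2,3,5,8,9} → only 6 remains.
row 6, column 2 = 9: row 6 has {1,2,3,5,7}; col 2 has {4,5,6,8}; box has {5,6,7} → only 9 remains.
row 6, column 6 = 6: row 6 has {1,2,3,5,7,9}; col 6 has {1,3,5,7,8}; box has {1,2,3,4,7,8,9} → only 6 remains.
row 6, column 8 = 4: row 6 has {1,2,3,5,6,7,9}; col 8 has {2,6,7,8,9}; box has {1,2,3,5,6,8,9} → only 4 remains.
row 7, column 4 = 6: row 7 has {1,2,3,7,8}; col 4 has {1,2,3,4,5,8,9}; box has {2,3,5,8} → only 6 remains.
row 7, column 5 = 9: row 7 has {1,2,3,6,7,8}; col 5 has {2,3,4,6,8}; box has {2,3,5,6,8} → only 9 remains.
row 7, column 6 = 4: row 7 has {1,2,3,6,7,8,9}; col 6 has {1,3,5,6,7,8}; box has {2,3,5,6,8,9} → only 4 remains.
row 7, column 8 = 5: row 7 has {1,2,3,4,6,7,8,9}; col 8 has {2,4,6,7,8,9}; box has {2,4,6,7,8,9} → only 5 remains.
row 8, column 1 = 9: row 8 has {2,3,4,5,6,8}; col 1 has {1,5,6,7}; box has {1,2,3,5,6,8} → only 9 remains.
row 8, column 4 = 7: row 8 has {2,3,4,5,6,8,9}; col 4 has {1,2,3,4,5,6,8,9}; box has {2,3,4,5,6,8,9} → only 7 remains.
row 8, column 7 = 1: row 8 has {2,3,4,5,6,7,8,9}; col 7 has {2,3,5,6,8,9}; box has {2,4,5,6,7,8,9} → only 1 remains.
row 9, column 2 = 7: row 9 has {2,5,6,8,9}; col 2 has {4,5,6,8,9}; box has {1,2,3,5,6,8,9} → only 7 remains.
row 9, column 3 = 4: row 9 has {2,5,6,7,8,9}; col 3 has {2,3,5,6}; box has {1,2,3,5,6,7,8,9} → only 4 remains.
row 9, column 5 = 1: row 9 has {2,4,5,6,7,8,9}; col 5 has {2,3,4,6,8,9}; box has {2,3,4,5,6,7,8,9} → only 1 remains.
row 9, column 8 = 3: row 9 has {1,2,4,5,6,7,8,9}; col 8 has {2,4,5,6,7,8,9}; box has {1,2,4,5,6,7,8,9} → only 3 remains.
row 1, column 5 = 7: row 1 has {3,5,6}; col 5 has {1,2,3,4,6,8,9}; box has {1,3,4,5,6,8} → only 7 remains.
row 1, column 7 = 4: row 1 has {3,5,6,7}; col 7 has {1,2,3,5,6,8,9}; box has {2,3,5,7,8,9} → only 4 remains.
row 1, column 8 = 1: row 1 has {3,4,5,6,7}; col 8 has {2,3,4,5,6,7,8,9}; box has {2,3,4,5,7,8,9} → only 1 remains.
row 2, column 9 = 6: row 2 has {3,4,5,7,8}; col 9 has {1,2,3,4,5,7,8,9}; box has {1,2,3,4,5,7,8,9} → only 6 remains.
row 3, column 1 = 3: row 3 has {1,2,4,5,6,8,9}; col 1 has {1,5,6,7,9}; box has {4,5,6} → only 3 remains.
row 3, column 3 = 7: row 3 has {1,2,3,4,5,6,8,9}; col 3 has {2,3,4,5,6}; box has {3,4,5,6} → only 7 remains.
row 4, column 1 = 4: row 4 has {1,2,6,8,9}; col 1 has {1,3,5,6,7,9}; box has {5,6,7,9} → only 4 remains.
row 4, column 2 = 3: row 4 has {1,2,4,6,8,9}; col 2 has {4,5,6,7,8,9}; box has {4,5,6,7,9} → only 3 remains.
row 4, column 5 = 5: row 4 has {1,2,3,4,6,8,9}; col 5 has {1,2,3,4,6,7,8,9}; box has {1,2,3,4,6,7,8,9} → only 5 remains.
row 4, column 7 = 7: row 4 has {1,2,3,4,5,6,8,9}; col 7 has {1,2,3,4,5,6,8,9}; box has {1,2,3,4,5,6,8,9} → only 7 remains.
row 5, column 1 = 2: row 5 has {3,4,5,6,7,8,9}; col 1 has {1,3,4,5,6,7,9}; box has {3,4,5,6,7,9} → only 2 remains.
row 5, column 2 = 1: row 5 has {2,3,4,5,6,7,8,9}; col 2 has {3,4,5,6,7,8,9}; box has {2,3,4,5,6,7,9} → only 1 remains.
row 6, column 3 = 8: row 6 has {1,2,3,4,5,6,7,9}; col 3 has {2,3,4,5,6,7}; box has {1,2,3,4,5,6,7,9} → only 8 remains.
row 1, column 1 = 8: row 1 has {1,3,4,5,6,7}; col 1 has {1,2,3,4,5,6,7,9}; box has {3,4,5,6,7} → only 8 remains.
row 1, column 3 = 9: row 1 has {1,3,4,5,6,7,8}; col 3 has {2,3,4,5,6,7,8}; box has {3,4,5,6,7,8} → only 9 remains.
row 1, column 6 = 2: row 1 has {1,3,4,5,6,7,8,9}; col 6 has {1,3,4,5,6,7,8}; box has {1,3,4,5,6,7,8} → only 2 remains.
row 2, column 2 = 2: row 2 has {3,4,5,6,7,8}; col 2 has {1,3,4,5,6,7,8,9}; box has {3,4,5,6,7,8,9} → only 2 remains.
row 2, column 3 = 1: row 2 has {2,3,4,5,6,7,8}; col 3 has {2,3,4,5,6,7,8,9}; box has {2,3,4,5,6,7,8,9} → only 1 remains.
row 2, column 6 = 9: row 2 has {1,2,3,4,5,6,7,8}; col 6 has {1,2,3,4,5,6,7,8}; box has {1,2,3,4,5,6,7,8} → only 9 remains.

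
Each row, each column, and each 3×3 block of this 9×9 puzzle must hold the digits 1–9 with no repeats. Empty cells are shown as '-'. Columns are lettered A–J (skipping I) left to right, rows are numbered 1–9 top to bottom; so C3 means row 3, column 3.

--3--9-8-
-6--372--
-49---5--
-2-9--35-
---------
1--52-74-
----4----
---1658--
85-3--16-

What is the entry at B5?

9

A2 = 5 (sole candidate).
G7 = 9 (sole candidate).
F9 = 2 (sole candidate).
G5 = 6 (sole candidate).
F7 = 8 (sole candidate).
G1 = 4 (sole candidate).
D7 = 7 (sole candidate).
E9 = 9 (sole candidate).
E1 = 5 (hidden single in row 1).
D2 = 4 (hidden single in row 2).
D5 = 8 (sole candidate).
C2 = 8 (hidden single in row 2).
C6 = 6 (sole candidate).
F6 = 3 (sole candidate).
E3 = 8 (hidden single in row 3).
F4 = 6 (hidden single in row 4).
J4 = 8 (hidden single in row 4).
F3 = 1 (sole candidate).
F5 = 4 (sole candidate).
J6 = 9 (sole candidate).
J2 = 1 (sole candidate).
J5 = 2 (sole candidate).
B6 = 8 (sole candidate).
H2 = 9 (sole candidate).
H5 = 1 (sole candidate).
E5 = 7 (sole candidate).
E4 = 1 (sole candidate).
C5 = 5 (sole candidate).
B1 = 1 (hidden single in row 1).
B7 = 3 (sole candidate).
H7 = 2 (sole candidate).
J7 = 5 (sole candidate).
B5 = 9: row 5 has {1,2,4,5,6,7,8}; col 2 has {1,2,3,4,5,6,8}; box has {1,2,5,6,8} → only 9 remains.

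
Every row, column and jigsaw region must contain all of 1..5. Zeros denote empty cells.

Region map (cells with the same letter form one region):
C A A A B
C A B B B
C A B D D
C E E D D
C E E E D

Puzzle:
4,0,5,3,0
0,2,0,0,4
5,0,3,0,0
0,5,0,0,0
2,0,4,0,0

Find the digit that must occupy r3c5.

1

r1c2 = 1: row 1 has {3,4,5}; col 2 has {2,5}; region has {2,3,5} → only 1 remains.
r1c5 = 2: row 1 has {1,3,4,5}; col 5 has {4}; region has {3,4} → only 2 remains.
r2c3 = 1: row 2 has {2,4}; col 3 has {3,4,5}; region has {2,3,4} → only 1 remains.
r2c4 = 5: row 2 has {1,2,4}; col 4 has {3}; region has {1,2,3,4} → only 5 remains.
r3c2 = 4: row 3 has {3,5}; col 2 has {1,2,5}; region has {1,2,3,5} → only 4 remains.
r3c5 = 1: row 3 has {3,4,5}; col 5 has {2,4}; region has {} → only 1 remains.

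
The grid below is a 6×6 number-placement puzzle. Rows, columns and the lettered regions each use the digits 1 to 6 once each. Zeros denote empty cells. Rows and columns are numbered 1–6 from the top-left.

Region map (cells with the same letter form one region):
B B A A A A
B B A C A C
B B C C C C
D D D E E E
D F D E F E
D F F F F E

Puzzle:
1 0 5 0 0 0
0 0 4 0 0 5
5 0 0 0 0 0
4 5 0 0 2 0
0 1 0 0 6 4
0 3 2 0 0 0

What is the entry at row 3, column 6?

row 1, column 5 = 3 (sole candidate).
row 2, column 5 = 1 (sole candidate).
row 3, column 5 = 4 (sole candidate).
row 5, column 3 = 3 (sole candidate).
row 5, column 4 = 5 (sole candidate).
row 6, column 1 = 6 (sole candidate).
row 6, column 4 = 4 (sole candidate).
row 6, column 5 = 5 (sole candidate).
row 6, column 6 = 1 (sole candidate).
row 4, column 3 = 1 (sole candidate).
row 5, column 1 = 2 (sole candidate).
row 2, column 1 = 3 (sole candidate).
row 3, column 3 = 6 (sole candidate).
row 2, column 4 = 2 (sole candidate).
row 3, column 2 = 2 (sole candidate).
row 3, column 6 = 3: row 3 has {2,4,5,6}; col 6 has {1,4,5}; region has {2,4,5,6} → only 3 remains.

3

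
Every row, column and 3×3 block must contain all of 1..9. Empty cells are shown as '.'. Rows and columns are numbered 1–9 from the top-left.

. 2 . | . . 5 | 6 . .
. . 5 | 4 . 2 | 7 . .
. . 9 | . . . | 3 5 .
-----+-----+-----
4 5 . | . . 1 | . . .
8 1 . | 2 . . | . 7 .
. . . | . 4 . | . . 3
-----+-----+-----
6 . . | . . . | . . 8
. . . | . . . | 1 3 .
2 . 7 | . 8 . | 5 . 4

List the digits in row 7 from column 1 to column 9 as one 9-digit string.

631754928

r3c9 = 2 (hidden single in row 3).
r3c2 = 4 (hidden single in row 3).
r1c8 = 4 (hidden single in row 1).
r5c7 = 4 (hidden single in row 5).
r6c8 = 1 (hidden single in row 6).
r6c4 = 5 (hidden single in row 6).
r5c9 = 5 (hidden single in row 5).
r7c5 = 5: in row 7, 5 can only go here (every other open cell in that row sees a 5).
r8c5 = 2 (hidden single in row 8).
r8c1 = 5 (hidden single in row 8).
r9c4 = 1 (hidden single in row 9).
r7c3 = 1: in row 7, 1 can only go here (every other open cell in that row sees a 1).
r7c6 = 4: in row 7, 4 can only go here (every other open cell in that row sees a 4).
r7c4 = 7: in row 7, 7 can only go here (every other open cell in that row sees a 7).
r4c5 = 7 (hidden single in row 4).
r1c1 = 7 (hidden single in row 1).
r3c1 = 1 (sole candidate).
r3c5 = 6 (sole candidate).
r6c1 = 9 (sole candidate).
r2c1 = 3 (sole candidate).
r3c4 = 8 (sole candidate).
r3c6 = 7 (sole candidate).
r1c3 = 8 (sole candidate).
r2c2 = 6 (sole candidate).
r6c2 = 7 (sole candidate).
r8c3 = 4 (sole candidate).
r2c8 = 8 (hidden single in row 2).
r4c7 = 8 (hidden single in row 4).
r6c7 = 2 (sole candidate).
r7c7 = 9: row 7 has {1,4,5,6,7,8}; col 7 has {1,2,3,4,5,6,7,8}; box has {1,3,4,5,8} → only 9 remains.
r7c8 = 2: row 7 has {1,4,5,6,7,8,9}; col 8 has {1,3,4,5,7,8}; box has {1,3,4,5,8,9} → only 2 remains.
r9c8 = 6 (sole candidate).
r4c8 = 9 (sole candidate).
r4c9 = 6 (sole candidate).
r6c3 = 6 (sole candidate).
r6c6 = 8 (sole candidate).
r7c2 = 3: row 7 has {1,2,4,5,6,7,8,9}; col 2 has {1,2,4,5,6,7}; box has {1,2,4,5,6,7} → only 3 remains.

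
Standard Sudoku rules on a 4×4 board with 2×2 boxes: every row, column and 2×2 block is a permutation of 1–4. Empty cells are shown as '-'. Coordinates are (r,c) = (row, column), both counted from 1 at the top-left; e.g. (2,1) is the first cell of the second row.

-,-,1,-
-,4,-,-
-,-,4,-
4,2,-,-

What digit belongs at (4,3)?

(1,2) = 3 (sole candidate).
(3,2) = 1 (sole candidate).
(4,3) = 3: row 4 has {2,4}; col 3 has {1,4}; box has {4} → only 3 remains.

3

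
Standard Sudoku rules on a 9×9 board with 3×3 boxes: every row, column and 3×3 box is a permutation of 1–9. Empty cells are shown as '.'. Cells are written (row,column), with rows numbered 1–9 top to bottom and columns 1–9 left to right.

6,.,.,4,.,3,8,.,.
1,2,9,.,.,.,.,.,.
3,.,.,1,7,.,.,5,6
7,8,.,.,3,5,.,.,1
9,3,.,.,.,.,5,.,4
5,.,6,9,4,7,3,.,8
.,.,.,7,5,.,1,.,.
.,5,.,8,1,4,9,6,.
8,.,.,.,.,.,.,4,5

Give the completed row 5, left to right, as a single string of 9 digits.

932681574

(1,2) = 7 (sole candidate).
(1,3) = 5 (sole candidate).
(3,2) = 4 (sole candidate).
(3,3) = 8 (sole candidate).
(3,7) = 2 (sole candidate).
(4,7) = 6 (sole candidate).
(6,2) = 1 (sole candidate).
(6,8) = 2 (sole candidate).
(8,1) = 2 (sole candidate).
(9,7) = 7 (sole candidate).
(1,9) = 9 (sole candidate).
(2,7) = 4 (sole candidate).
(3,6) = 9 (sole candidate).
(4,4) = 2 (sole candidate).
(4,8) = 9 (sole candidate).
(5,3) = 2: row 5 has {3,4,5,9}; col 3 has {5,6,8,9}; box has {1,3,5,6,7,8,9} → only 2 remains.
(5,4) = 6: row 5 has {2,3,4,5,9}; col 4 has {1,2,4,7,8,9}; box has {2,3,4,5,7,9} → only 6 remains.
(5,5) = 8: row 5 has {2,3,4,5,6,9}; col 5 has {1,3,4,5,7}; box has {2,3,4,5,6,7,9} → only 8 remains.
(5,6) = 1: row 5 has {2,3,4,5,6,8,9}; col 6 has {3,4,5,7,9}; box has {2,3,4,5,6,7,8,9} → only 1 remains.
(5,8) = 7: row 5 has {1,2,3,4,5,6,8,9}; col 8 has {2,4,5,6,9}; box has {1,2,3,4,5,6,8,9} → only 7 remains.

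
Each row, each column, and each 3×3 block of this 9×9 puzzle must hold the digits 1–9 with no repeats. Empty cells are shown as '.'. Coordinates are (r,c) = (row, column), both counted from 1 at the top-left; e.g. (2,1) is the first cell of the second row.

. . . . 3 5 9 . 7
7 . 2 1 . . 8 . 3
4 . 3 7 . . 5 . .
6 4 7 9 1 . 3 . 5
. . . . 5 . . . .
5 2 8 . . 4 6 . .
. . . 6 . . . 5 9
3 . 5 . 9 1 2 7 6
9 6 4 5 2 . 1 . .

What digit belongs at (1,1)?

8

(5,1) = 1 (sole candidate).
(5,3) = 9 (sole candidate).
(6,4) = 3 (sole candidate).
(6,5) = 7 (sole candidate).
(6,9) = 1 (sole candidate).
(7,3) = 1 (sole candidate).
(7,7) = 4 (sole candidate).
(8,2) = 8 (sole candidate).
(8,4) = 4 (sole candidate).
(9,9) = 8 (sole candidate).
(1,1) = 8: row 1 has {3,5,7,9}; col 1 has {1,3,4,5,6,7,9}; box has {2,3,4,7} → only 8 remains.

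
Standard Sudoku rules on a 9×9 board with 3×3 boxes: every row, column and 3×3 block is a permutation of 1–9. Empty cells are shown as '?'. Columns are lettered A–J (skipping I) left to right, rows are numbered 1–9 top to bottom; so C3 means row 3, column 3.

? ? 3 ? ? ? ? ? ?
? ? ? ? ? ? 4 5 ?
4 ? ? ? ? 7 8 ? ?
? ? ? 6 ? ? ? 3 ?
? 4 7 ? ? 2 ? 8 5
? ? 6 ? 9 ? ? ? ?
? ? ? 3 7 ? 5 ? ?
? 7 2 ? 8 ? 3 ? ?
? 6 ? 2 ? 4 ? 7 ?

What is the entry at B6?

D5 = 1: row 5 has {2,4,5,7,8}; col 4 has {2,3,6}; box has {2,6,9} → only 1 remains.
E5 = 3: row 5 has {1,2,4,5,7,8}; col 5 has {7,8,9}; box has {1,2,6,9} → only 3 remains.
A5 = 9: row 5 has {1,2,3,4,5,7,8}; col 1 has {4}; box has {4,6,7} → only 9 remains.
G5 = 6: row 5 has {1,2,3,4,5,7,8,9}; col 7 has {3,4,5,8}; box has {3,5,8} → only 6 remains.
J3 = 3: in row 3, 3 can only go here (every other open cell in that row sees a 3).
F2 = 3: in row 2, 3 can only go here (every other open cell in that row sees a 3).
A9 = 3: in row 9, 3 can only go here (every other open cell in that row sees a 3).
B6 = 3: in row 6, 3 can only go here (every other open cell in that row sees a 3).

3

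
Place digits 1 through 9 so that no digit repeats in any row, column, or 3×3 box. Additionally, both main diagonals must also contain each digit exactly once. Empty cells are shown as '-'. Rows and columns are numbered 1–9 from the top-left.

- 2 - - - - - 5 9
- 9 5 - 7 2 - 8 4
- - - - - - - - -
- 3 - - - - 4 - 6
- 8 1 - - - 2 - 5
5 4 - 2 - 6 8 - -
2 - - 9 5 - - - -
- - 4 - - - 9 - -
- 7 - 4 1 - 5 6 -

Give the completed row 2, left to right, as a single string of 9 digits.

195372684

row 9, column 1 = 3 (sole candidate).
row 9, column 6 = 8 (sole candidate).
row 9, column 9 = 2 (sole candidate).
row 5, column 5 = 4 (sole candidate).
row 7, column 3 = 6 (sole candidate).
row 9, column 3 = 9 (sole candidate).
row 6, column 3 = 7 (sole candidate).
row 7, column 2 = 1 (sole candidate).
row 8, column 1 = 8 (sole candidate).
row 8, column 2 = 5 (sole candidate).
row 3, column 2 = 6 (sole candidate).
row 4, column 1 = 9 (sole candidate).
row 4, column 3 = 2 (sole candidate).
row 4, column 5 = 8 (sole candidate).
row 5, column 1 = 6 (sole candidate).
row 2, column 1 = 1: row 2 has {2,4,5,7,8,9}; col 1 has {2,3,5,6,8,9}; box has {2,5,6,9} → only 1 remains.
row 1, column 1 = 7 (sole candidate).
row 3, column 1 = 4 (sole candidate).
row 7, column 7 = 3 (sole candidate).
row 8, column 8 = 1 (sole candidate).
row 8, column 9 = 7 (sole candidate).
row 2, column 7 = 6: row 2 has {1,2,4,5,7,8,9}; col 7 has {2,3,4,5,8,9}; box has {4,5,8,9} → only 6 remains.
row 3, column 3 = 8 (sole candidate).
row 4, column 4 = 5 (sole candidate).
row 4, column 8 = 7 (sole candidate).
row 7, column 6 = 7 (sole candidate).
row 7, column 8 = 4 (sole candidate).
row 7, column 9 = 8 (sole candidate).
row 8, column 6 = 3 (sole candidate).
row 1, column 3 = 3 (sole candidate).
row 1, column 5 = 6 (sole candidate).
row 1, column 7 = 1 (sole candidate).
row 2, column 4 = 3: row 2 has {1,2,4,5,6,7,8,9}; col 4 has {2,4,5,9}; box has {2,6,7} → only 3 remains.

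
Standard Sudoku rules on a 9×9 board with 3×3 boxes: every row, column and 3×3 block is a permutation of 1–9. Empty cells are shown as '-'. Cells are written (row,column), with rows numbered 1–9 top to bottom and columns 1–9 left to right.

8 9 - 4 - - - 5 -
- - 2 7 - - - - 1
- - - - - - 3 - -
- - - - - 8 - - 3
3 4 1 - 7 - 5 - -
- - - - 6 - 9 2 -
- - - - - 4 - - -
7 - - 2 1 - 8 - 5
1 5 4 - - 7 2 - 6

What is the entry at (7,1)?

2

(5,4) = 9: row 5 has {1,3,4,5,7}; col 4 has {2,4,7}; box has {6,7,8} → only 9 remains.
(5,6) = 2: row 5 has {1,3,4,5,7,9}; col 6 has {4,7,8}; box has {6,7,8,9} → only 2 remains.
(5,9) = 8: row 5 has {1,2,3,4,5,7,9}; col 9 has {1,3,5,6}; box has {2,3,5,9} → only 8 remains.
(6,1) = 5: row 6 has {2,6,9}; col 1 has {1,3,7,8}; box has {1,3,4} → only 5 remains.
(5,8) = 6: row 5 has {1,2,3,4,5,7,8,9}; col 8 has {2,5}; box has {2,3,5,8,9} → only 6 remains.
(1,6) = 1: in row 1, 1 can only go here (every other open cell in that row sees a 1).
(6,6) = 3: row 6 has {2,5,6,9}; col 6 has {1,2,4,7,8}; box has {2,6,7,8,9} → only 3 remains.
(6,4) = 1: row 6 has {2,3,5,6,9}; col 4 has {2,4,7,9}; box has {2,3,6,7,8,9} → only 1 remains.
(4,4) = 5: row 4 has {3,8}; col 4 has {1,2,4,7,9}; box has {1,2,3,6,7,8,9} → only 5 remains.
(4,5) = 4: row 4 has {3,5,8}; col 5 has {1,6,7}; box has {1,2,3,5,6,7,8,9} → only 4 remains.
(3,2) = 1: in row 3, 1 can only go here (every other open cell in that row sees a 1).
(6,9) = 4: in row 6, 4 can only go here (every other open cell in that row sees a 4).
(7,5) = 5: in row 7, 5 can only go here (every other open cell in that row sees a 5).
(2,6) = 5: in row 2, 5 can only go here (every other open cell in that row sees a 5).
(3,3) = 5: in row 3, 5 can only go here (every other open cell in that row sees a 5).
(8,8) = 4: in row 8, 4 can only go here (every other open cell in that row sees a 4).
(3,1) = 4: in row 3, 4 can only go here (every other open cell in that row sees a 4).
(2,1) = 6: row 2 has {1,2,5,7}; col 1 has {1,3,4,5,7,8}; box has {1,2,4,5,8,9} → only 6 remains.
(2,2) = 3: row 2 has {1,2,5,6,7}; col 2 has {1,4,5,9}; box has {1,2,4,5,6,8,9} → only 3 remains.
(2,7) = 4: row 2 has {1,2,3,5,6,7}; col 7 has {2,3,5,8,9}; box has {1,3,5} → only 4 remains.
(8,2) = 6: row 8 has {1,2,4,5,7,8}; col 2 has {1,3,4,5,9}; box has {1,4,5,7} → only 6 remains.
(8,6) = 9: row 8 has {1,2,4,5,6,7,8}; col 6 has {1,2,3,4,5,7,8}; box has {1,2,4,5,7} → only 9 remains.
(1,3) = 7: row 1 has {1,4,5,8,9}; col 3 has {1,2,4,5}; box has {1,2,3,4,5,6,8,9} → only 7 remains.
(1,7) = 6: row 1 has {1,4,5,7,8,9}; col 7 has {2,3,4,5,8,9}; box has {1,3,4,5} → only 6 remains.
(1,9) = 2: row 1 has {1,4,5,6,7,8,9}; col 9 has {1,3,4,5,6,8}; box has {1,3,4,5,6} → only 2 remains.
(3,6) = 6: row 3 has {1,3,4,5}; col 6 has {1,2,3,4,5,7,8,9}; box has {1,4,5,7} → only 6 remains.
(6,3) = 8: row 6 has {1,2,3,4,5,6,9}; col 3 has {1,2,4,5,7}; box has {1,3,4,5} → only 8 remains.
(8,3) = 3: row 8 has {1,2,4,5,6,7,8,9}; col 3 has {1,2,4,5,7,8}; box has {1,4,5,6,7} → only 3 remains.
(1,5) = 3: row 1 has {1,2,4,5,6,7,8,9}; col 5 has {1,4,5,6,7}; box has {1,4,5,6,7} → only 3 remains.
(3,4) = 8: row 3 has {1,3,4,5,6}; col 4 has {1,2,4,5,7,9}; box has {1,3,4,5,6,7} → only 8 remains.
(6,2) = 7: row 6 has {1,2,3,4,5,6,8,9}; col 2 has {1,3,4,5,6,9}; box has {1,3,4,5,8} → only 7 remains.
(7,3) = 9: row 7 has {4,5}; col 3 has {1,2,3,4,5,7,8}; box has {1,3,4,5,6,7} → only 9 remains.
(7,9) = 7: row 7 has {4,5,9}; col 9 has {1,2,3,4,5,6,8}; box has {2,4,5,6,8} → only 7 remains.
(9,4) = 3: row 9 has {1,2,4,5,6,7}; col 4 has {1,2,4,5,7,8,9}; box has {1,2,4,5,7,9} → only 3 remains.
(9,5) = 8: row 9 has {1,2,3,4,5,6,7}; col 5 has {1,3,4,5,6,7}; box has {1,2,3,4,5,7,9} → only 8 remains.
(9,8) = 9: row 9 has {1,2,3,4,5,6,7,8}; col 8 has {2,4,5,6}; box has {2,4,5,6,7,8} → only 9 remains.
(2,5) = 9: row 2 has {1,2,3,4,5,6,7}; col 5 has {1,3,4,5,6,7,8}; box has {1,3,4,5,6,7,8} → only 9 remains.
(2,8) = 8: row 2 has {1,2,3,4,5,6,7,9}; col 8 has {2,4,5,6,9}; box has {1,2,3,4,5,6} → only 8 remains.
(3,5) = 2: row 3 has {1,3,4,5,6,8}; col 5 has {1,3,4,5,6,7,8,9}; box has {1,3,4,5,6,7,8,9} → only 2 remains.
(3,8) = 7: row 3 has {1,2,3,4,5,6,8}; col 8 has {2,4,5,6,8,9}; box has {1,2,3,4,5,6,8} → only 7 remains.
(3,9) = 9: row 3 has {1,2,3,4,5,6,7,8}; col 9 has {1,2,3,4,5,6,7,8}; box has {1,2,3,4,5,6,7,8} → only 9 remains.
(4,2) = 2: row 4 has {3,4,5,8}; col 2 has {1,3,4,5,6,7,9}; box has {1,3,4,5,7,8} → only 2 remains.
(4,3) = 6: row 4 has {2,3,4,5,8}; col 3 has {1,2,3,4,5,7,8,9}; box has {1,2,3,4,5,7,8} → only 6 remains.
(4,8) = 1: row 4 has {2,3,4,5,6,8}; col 8 has {2,4,5,6,7,8,9}; box has {2,3,4,5,6,8,9} → only 1 remains.
(7,1) = 2: row 7 has {4,5,7,9}; col 1 has {1,3,4,5,6,7,8}; box has {1,3,4,5,6,7,9} → only 2 remains.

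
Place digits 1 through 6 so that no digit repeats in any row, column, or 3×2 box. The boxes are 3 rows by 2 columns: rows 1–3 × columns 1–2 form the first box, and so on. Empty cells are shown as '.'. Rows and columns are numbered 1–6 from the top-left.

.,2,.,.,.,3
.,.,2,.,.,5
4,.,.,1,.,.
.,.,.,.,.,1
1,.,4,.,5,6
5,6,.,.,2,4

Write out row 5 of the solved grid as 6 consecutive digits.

134256

row 1, column 1 = 6: row 1 has {2,3}; col 1 has {1,4,5}; box has {2,4} → only 6 remains.
row 1, column 3 = 5: row 1 has {2,3,6}; col 3 has {2,4}; box has {1,2} → only 5 remains.
row 1, column 4 = 4: row 1 has {2,3,5,6}; col 4 has {1}; box has {1,2,5} → only 4 remains.
row 1, column 5 = 1: row 1 has {2,3,4,5,6}; col 5 has {2,5}; box has {3,5} → only 1 remains.
row 2, column 1 = 3: row 2 has {2,5}; col 1 has {1,4,5,6}; box has {2,4,6} → only 3 remains.
row 2, column 2 = 1: row 2 has {2,3,5}; col 2 has {2,6}; box has {2,3,4,6} → only 1 remains.
row 2, column 4 = 6: row 2 has {1,2,3,5}; col 4 has {1,4}; box has {1,2,4,5} → only 6 remains.
row 2, column 5 = 4: row 2 has {1,2,3,5,6}; col 5 has {1,2,5}; box has {1,3,5} → only 4 remains.
row 3, column 2 = 5: row 3 has {1,4}; col 2 has {1,2,6}; box has {1,2,3,4,6} → only 5 remains.
row 3, column 3 = 3: row 3 has {1,4,5}; col 3 has {2,4,5}; box has {1,2,4,5,6} → only 3 remains.
row 3, column 5 = 6: row 3 has {1,3,4,5}; col 5 has {1,2,4,5}; box has {1,3,4,5} → only 6 remains.
row 3, column 6 = 2: row 3 has {1,3,4,5,6}; col 6 has {1,3,4,5,6}; box has {1,3,4,5,6} → only 2 remains.
row 4, column 1 = 2: row 4 has {1}; col 1 has {1,3,4,5,6}; box has {1,5,6} → only 2 remains.
row 4, column 3 = 6: row 4 has {1,2}; col 3 has {2,3,4,5}; box has {4} → only 6 remains.
row 4, column 5 = 3: row 4 has {1,2,6}; col 5 has {1,2,4,5,6}; box has {1,2,4,5,6} → only 3 remains.
row 5, column 2 = 3: row 5 has {1,4,5,6}; col 2 has {1,2,5,6}; box has {1,2,5,6} → only 3 remains.
row 5, column 4 = 2: row 5 has {1,3,4,5,6}; col 4 has {1,4,6}; box has {4,6} → only 2 remains.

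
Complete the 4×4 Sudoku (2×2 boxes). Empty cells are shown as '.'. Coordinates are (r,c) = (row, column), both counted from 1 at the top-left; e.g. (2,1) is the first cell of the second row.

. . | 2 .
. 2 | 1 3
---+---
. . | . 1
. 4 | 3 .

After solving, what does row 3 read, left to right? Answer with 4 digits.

2341

(1,4) = 4 (sole candidate).
(2,1) = 4 (sole candidate).
(3,2) = 3: row 3 has {1}; col 2 has {2,4}; box has {4} → only 3 remains.
(3,3) = 4: row 3 has {1,3}; col 3 has {1,2,3}; box has {1,3} → only 4 remains.
(4,4) = 2 (sole candidate).
(1,2) = 1 (sole candidate).
(3,1) = 2: row 3 has {1,3,4}; col 1 has {4}; box has {3,4} → only 2 remains.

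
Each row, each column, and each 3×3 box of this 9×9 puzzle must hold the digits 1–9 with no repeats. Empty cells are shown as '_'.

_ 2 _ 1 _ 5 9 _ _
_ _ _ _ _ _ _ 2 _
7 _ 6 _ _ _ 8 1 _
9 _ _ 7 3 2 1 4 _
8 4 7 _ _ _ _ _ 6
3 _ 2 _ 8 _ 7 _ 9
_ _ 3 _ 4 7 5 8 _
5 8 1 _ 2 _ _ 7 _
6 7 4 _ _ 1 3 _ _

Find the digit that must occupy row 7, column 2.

row 1, column 1 = 4: row 1 has {1,2,5,9}; col 1 has {3,5,6,7,8,9}; box has {2,6,7} → only 4 remains.
row 1, column 3 = 8: row 1 has {1,2,4,5,9}; col 3 has {1,2,3,4,6,7}; box has {2,4,6,7} → only 8 remains.
row 2, column 1 = 1: row 2 has {2}; col 1 has {3,4,5,6,7,8,9}; box has {2,4,6,7,8} → only 1 remains.
row 3, column 5 = 9: row 3 has {1,6,7,8}; col 5 has {2,3,4,8}; box has {1,5} → only 9 remains.
row 4, column 3 = 5: row 4 has {1,2,3,4,7,9}; col 3 has {1,2,3,4,6,7,8}; box has {2,3,4,7,8,9} → only 5 remains.
row 4, column 9 = 8: row 4 has {1,2,3,4,5,7,9}; col 9 has {6,9}; box has {1,4,6,7,9} → only 8 remains.
row 5, column 6 = 9: row 5 has {4,6,7,8}; col 6 has {1,2,5,7}; box has {2,3,7,8} → only 9 remains.
row 5, column 7 = 2: row 5 has {4,6,7,8,9}; col 7 has {1,3,5,7,8,9}; box has {1,4,6,7,8,9} → only 2 remains.
row 6, column 8 = 5: row 6 has {2,3,7,8,9}; col 8 has {1,2,4,7,8}; box has {1,2,4,6,7,8,9} → only 5 remains.
row 7, column 1 = 2: row 7 has {3,4,5,7,8}; col 1 has {1,3,4,5,6,7,8,9}; box has {1,3,4,5,6,7,8} → only 2 remains.
row 7, column 2 = 9: row 7 has {2,3,4,5,7,8}; col 2 has {2,4,7,8}; box has {1,2,3,4,5,6,7,8} → only 9 remains.

9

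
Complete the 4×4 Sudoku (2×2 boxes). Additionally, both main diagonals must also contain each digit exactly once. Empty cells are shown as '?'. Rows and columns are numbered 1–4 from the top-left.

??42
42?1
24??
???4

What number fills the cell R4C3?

2

R2C3 = 3: row 2 has {1,2,4}; col 3 has {4}; box has {1,2,4}; anti-diagonal has {2,4} → only 3 remains.
R3C3 = 1: row 3 has {2,4}; col 3 has {3,4}; box has {4}; main diagonal has {2,4} → only 1 remains.
R3C4 = 3: row 3 has {1,2,4}; col 4 has {1,2,4}; box has {1,4} → only 3 remains.
R4C1 = 1: row 4 has {4}; col 1 has {2,4}; box has {2,4}; anti-diagonal has {2,3,4} → only 1 remains.
R4C2 = 3: row 4 has {1,4}; col 2 has {2,4}; box has {1,2,4} → only 3 remains.
R4C3 = 2: row 4 has {1,3,4}; col 3 has {1,3,4}; box has {1,3,4} → only 2 remains.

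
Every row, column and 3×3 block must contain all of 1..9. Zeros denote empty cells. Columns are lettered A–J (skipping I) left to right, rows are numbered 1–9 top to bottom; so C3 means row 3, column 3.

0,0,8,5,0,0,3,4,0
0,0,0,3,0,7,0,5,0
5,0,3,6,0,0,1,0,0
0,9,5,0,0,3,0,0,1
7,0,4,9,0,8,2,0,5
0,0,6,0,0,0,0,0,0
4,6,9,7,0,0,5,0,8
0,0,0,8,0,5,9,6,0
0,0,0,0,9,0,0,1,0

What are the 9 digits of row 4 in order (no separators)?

295473681

H5 = 3 (sole candidate).
H7 = 2 (sole candidate).
B5 = 1 (sole candidate).
E5 = 6 (sole candidate).
F7 = 1 (sole candidate).
E7 = 3 (sole candidate).
G4 = 6: in row 4, 6 can only go here (every other open cell in that row sees a 6).
G2 = 8 (sole candidate).
E3 = 8 (hidden single in row 3).
E6 = 5 (hidden single in row 6).
D6 = 1 (hidden single in row 6).
B9 = 5 (hidden single in row 9).
F9 = 6 (hidden single in row 9).
A9 = 8 (hidden single in row 9).
A4 = 2: row 4 has {1,3,5,6,9}; col 1 has {4,5,7,8}; box has {1,4,5,6,7,9} → only 2 remains.
D4 = 4: row 4 has {1,2,3,5,6,9}; col 4 has {1,3,5,6,7,8,9}; box has {1,3,5,6,8,9} → only 4 remains.
E4 = 7: row 4 has {1,2,3,4,5,6,9}; col 5 has {3,5,6,8,9}; box has {1,3,4,5,6,8,9} → only 7 remains.
H4 = 8: row 4 has {1,2,3,4,5,6,7,9}; col 8 has {1,2,3,4,5,6}; box has {1,2,3,5,6} → only 8 remains.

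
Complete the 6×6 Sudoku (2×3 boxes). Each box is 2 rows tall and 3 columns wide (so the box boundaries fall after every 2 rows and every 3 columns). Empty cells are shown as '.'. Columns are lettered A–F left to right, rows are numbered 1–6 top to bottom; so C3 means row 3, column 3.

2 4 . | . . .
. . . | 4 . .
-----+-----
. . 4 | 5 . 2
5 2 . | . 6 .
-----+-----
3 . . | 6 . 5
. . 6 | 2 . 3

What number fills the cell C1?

1

B5 = 1 (sole candidate).
C5 = 2 (sole candidate).
E5 = 4 (sole candidate).
A6 = 4 (sole candidate).
B6 = 5 (sole candidate).
E6 = 1 (sole candidate).
E3 = 3 (sole candidate).
D4 = 1 (sole candidate).
F4 = 4 (sole candidate).
D1 = 3 (sole candidate).
E1 = 5 (sole candidate).
E2 = 2 (sole candidate).
B3 = 6 (sole candidate).
C4 = 3 (sole candidate).
C1 = 1: row 1 has {2,3,4,5}; col 3 has {2,3,4,6}; box has {2,4} → only 1 remains.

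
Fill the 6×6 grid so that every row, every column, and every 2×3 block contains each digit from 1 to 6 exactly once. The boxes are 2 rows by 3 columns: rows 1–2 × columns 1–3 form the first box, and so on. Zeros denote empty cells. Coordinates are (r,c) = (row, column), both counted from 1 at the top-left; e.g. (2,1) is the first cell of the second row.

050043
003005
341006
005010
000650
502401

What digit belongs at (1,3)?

(1,3) = 6: row 1 has {3,4,5}; col 3 has {1,2,3,5}; box has {3,5} → only 6 remains.

6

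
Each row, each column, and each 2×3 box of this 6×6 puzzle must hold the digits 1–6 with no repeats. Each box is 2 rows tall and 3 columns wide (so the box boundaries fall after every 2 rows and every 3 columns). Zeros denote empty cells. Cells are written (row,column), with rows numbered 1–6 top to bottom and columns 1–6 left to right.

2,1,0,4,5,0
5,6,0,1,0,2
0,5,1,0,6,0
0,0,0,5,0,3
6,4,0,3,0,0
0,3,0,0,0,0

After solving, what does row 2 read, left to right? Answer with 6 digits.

(1,3) = 3 (sole candidate).
(1,6) = 6 (sole candidate).
(2,3) = 4: row 2 has {1,2,5,6}; col 3 has {1,3}; box has {1,2,3,5,6} → only 4 remains.
(2,5) = 3: row 2 has {1,2,4,5,6}; col 5 has {5,6}; box has {1,2,4,5,6} → only 3 remains.

564132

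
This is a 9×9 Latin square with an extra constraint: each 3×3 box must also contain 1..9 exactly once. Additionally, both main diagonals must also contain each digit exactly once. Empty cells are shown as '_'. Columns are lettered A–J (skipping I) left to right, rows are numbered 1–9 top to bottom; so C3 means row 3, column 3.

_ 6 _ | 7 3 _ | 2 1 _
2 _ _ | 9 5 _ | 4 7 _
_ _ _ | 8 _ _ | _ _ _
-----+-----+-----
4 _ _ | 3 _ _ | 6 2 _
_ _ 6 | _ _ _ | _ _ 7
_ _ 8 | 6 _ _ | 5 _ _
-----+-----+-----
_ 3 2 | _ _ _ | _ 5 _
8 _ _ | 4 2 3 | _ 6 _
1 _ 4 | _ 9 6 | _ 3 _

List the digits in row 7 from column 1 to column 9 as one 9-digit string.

F1 = 4: row 1 has {1,2,3,6,7}; col 6 has {3,6}; box has {3,5,7,8,9} → only 4 remains.
F2 = 1: row 2 has {2,4,5,7,9}; col 6 has {3,4,6}; box has {3,4,5,7,8,9} → only 1 remains.
E3 = 6: row 3 has {8}; col 5 has {2,3,5,9}; box has {1,3,4,5,7,8,9} → only 6 remains.
F3 = 2: row 3 has {6,8}; col 6 has {1,3,4,6}; box has {1,3,4,5,6,7,8,9} → only 2 remains.
H3 = 9: row 3 has {2,6,8}; col 8 has {1,2,3,5,6,7}; box has {1,2,4,7} → only 9 remains.
H6 = 4: row 6 has {5,6,8}; col 8 has {1,2,3,5,6,7,9}; box has {2,5,6,7} → only 4 remains.
D7 = 1: row 7 has {2,3,5}; col 4 has {3,4,6,7,8,9}; box has {2,3,4,6,9} → only 1 remains.
D9 = 5: row 9 has {1,3,4,6,9}; col 4 has {1,3,4,6,7,8,9}; box has {1,2,3,4,6,9} → only 5 remains.
B2 = 8: row 2 has {1,2,4,5,7,9}; col 2 has {3,6}; box has {2,6}; main diagonal has {3,6} → only 8 remains.
C2 = 3: row 2 has {1,2,4,5,7,8,9}; col 3 has {2,4,6,8}; box has {2,6,8} → only 3 remains.
J2 = 6: row 2 has {1,2,3,4,5,7,8,9}; col 9 has {7}; box has {1,2,4,7,9} → only 6 remains.
G3 = 3: row 3 has {2,6,8,9}; col 7 has {2,4,5,6}; box has {1,2,4,6,7,9}; anti-diagonal has {1,2,6,7} → only 3 remains.
J3 = 5: row 3 has {2,3,6,8,9}; col 9 has {6,7}; box has {1,2,3,4,6,7,9} → only 5 remains.
D5 = 2: row 5 has {6,7}; col 4 has {1,3,4,5,6,7,8,9}; box has {3,6} → only 2 remains.
E5 = 4: row 5 has {2,6,7}; col 5 has {2,3,5,6,9}; box has {2,3,6}; main diagonal has {3,6,8}; anti-diagonal has {1,2,3,6,7} → only 4 remains.
H5 = 8: row 5 has {2,4,6,7}; col 8 has {1,2,3,4,5,6,7,9}; box has {2,4,5,6,7} → only 8 remains.
B9 = 7: row 9 has {1,3,4,5,6,9}; col 2 has {3,6,8}; box has {1,2,3,4,8} → only 7 remains.
G9 = 8: row 9 has {1,3,4,5,6,7,9}; col 7 has {2,3,4,5,6}; box has {3,5,6} → only 8 remains.
J9 = 2: row 9 has {1,3,4,5,6,7,8,9}; col 9 has {5,6,7}; box has {3,5,6,8}; main diagonal has {3,4,6,8} → only 2 remains.
J1 = 8: row 1 has {1,2,3,4,6,7}; col 9 has {2,5,6,7}; box has {1,2,3,4,5,6,7,9}; anti-diagonal has {1,2,3,4,6,7} → only 8 remains.
A3 = 7: row 3 has {2,3,5,6,8,9}; col 1 has {1,2,4,8}; box has {2,3,6,8} → only 7 remains.
C3 = 1: row 3 has {2,3,5,6,7,8,9}; col 3 has {2,3,4,6,8}; box has {2,3,6,7,8}; main diagonal has {2,3,4,6,8} → only 1 remains.
B3 = 4: row 3 has {1,2,3,5,6,7,8,9}; col 2 has {3,6,7,8}; box has {1,2,3,6,7,8} → only 4 remains.
E4 = 8: in row 4, 8 can only go here (every other open cell in that row sees an 8).
E7 = 7: row 7 has {1,2,3,5}; col 5 has {2,3,4,5,6,8,9}; box has {1,2,3,4,5,6,9} → only 7 remains.
F7 = 8: row 7 has {1,2,3,5,7}; col 6 has {1,2,3,4,6}; box has {1,2,3,4,5,6,7,9} → only 8 remains.
G7 = 9: row 7 has {1,2,3,5,7,8}; col 7 has {2,3,4,5,6,8}; box has {2,3,5,6,8}; main diagonal has {1,2,3,4,6,8} → only 9 remains.
J7 = 4: row 7 has {1,2,3,5,7,8,9}; col 9 has {2,5,6,7,8}; box has {2,3,5,6,8,9} → only 4 remains.
J8 = 1: row 8 has {2,3,4,6,8}; col 9 has {2,4,5,6,7,8}; box has {2,3,4,5,6,8,9} → only 1 remains.
A1 = 5: row 1 has {1,2,3,4,6,7,8}; col 1 has {1,2,4,7,8}; box has {1,2,3,4,6,7,8}; main diagonal has {1,2,3,4,6,8,9} → only 5 remains.
C1 = 9: row 1 has {1,2,3,4,5,6,7,8}; col 3 has {1,2,3,4,6,8}; box has {1,2,3,4,5,6,7,8} → only 9 remains.
J4 = 9: row 4 has {2,3,4,6,8}; col 9 has {1,2,4,5,6,7,8}; box has {2,4,5,6,7,8} → only 9 remains.
G5 = 1: row 5 has {2,4,6,7,8}; col 7 has {2,3,4,5,6,8,9}; box has {2,4,5,6,7,8,9} → only 1 remains.
E6 = 1: row 6 has {4,5,6,8}; col 5 has {2,3,4,5,6,7,8,9}; box has {2,3,4,6,8} → only 1 remains.
F6 = 7: row 6 has {1,4,5,6,8}; col 6 has {1,2,3,4,6,8}; box has {1,2,3,4,6,8}; main diagonal has {1,2,3,4,5,6,8,9} → only 7 remains.
J6 = 3: row 6 has {1,4,5,6,7,8}; col 9 has {1,2,4,5,6,7,8,9}; box has {1,2,4,5,6,7,8,9} → only 3 remains.
A7 = 6: row 7 has {1,2,3,4,5,7,8,9}; col 1 has {1,2,4,5,7,8}; box has {1,2,3,4,7,8} → only 6 remains.

632178954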